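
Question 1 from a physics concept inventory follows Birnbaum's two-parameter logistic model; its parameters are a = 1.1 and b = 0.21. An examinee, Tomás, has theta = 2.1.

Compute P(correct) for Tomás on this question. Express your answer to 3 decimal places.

0.889

P(theta) = 1 / (1 + exp(−a(theta − b)))
Exponent: 1.1 × (2.1 − 0.21) = 2.0790
1/(1 + e^{-2.0790}) = 0.8888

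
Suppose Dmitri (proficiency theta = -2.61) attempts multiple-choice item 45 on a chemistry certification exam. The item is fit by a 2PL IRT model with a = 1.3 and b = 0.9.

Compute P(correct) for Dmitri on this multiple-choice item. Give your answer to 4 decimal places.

P(theta) = 1 / (1 + exp(−a(theta − b)))
Exponent: 1.3 × (-2.61 − 0.9) = -4.5630
1/(1 + e^{4.5630}) = 0.0103

0.0103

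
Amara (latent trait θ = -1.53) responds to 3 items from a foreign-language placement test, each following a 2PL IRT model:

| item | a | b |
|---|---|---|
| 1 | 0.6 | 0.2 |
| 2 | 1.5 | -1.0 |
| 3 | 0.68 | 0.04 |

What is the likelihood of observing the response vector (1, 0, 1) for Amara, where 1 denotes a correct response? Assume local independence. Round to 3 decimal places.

P(θ) = 1 / (1 + exp(−a(θ − b)))
P_1 = 1/(1+e^{1.0380}) = 0.2615
P_2 = 1/(1+e^{0.7950}) = 0.3111
P_3 = 1/(1+e^{1.0676}) = 0.2559
L = P_1 × (1−P_2) × P_3 = 0.2615 × 0.6889 × 0.2559 = 0.04610

0.046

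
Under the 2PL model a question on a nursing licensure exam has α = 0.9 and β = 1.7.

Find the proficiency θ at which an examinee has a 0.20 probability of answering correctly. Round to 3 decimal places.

P(θ) = 1 / (1 + exp(−α(θ − β)))
logit = ln(0.2000/0.8000) = -1.3863
θ = β + logit/(α) = 1.7 + (-1.3863)/0.9000 = 0.1597

0.160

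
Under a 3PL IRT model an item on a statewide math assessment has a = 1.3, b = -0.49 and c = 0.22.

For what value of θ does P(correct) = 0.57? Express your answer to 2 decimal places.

-0.65

P(θ) = c + (1 − c) · 1 / (1 + exp(−a(θ − b)))
Remove guessing floor: (0.57 − 0.22)/(1 − 0.22) = 0.4487
logit = ln(0.4487/0.5513) = -0.2059
θ = b + logit/(a) = -0.49 + (-0.2059)/1.3000 = -0.6483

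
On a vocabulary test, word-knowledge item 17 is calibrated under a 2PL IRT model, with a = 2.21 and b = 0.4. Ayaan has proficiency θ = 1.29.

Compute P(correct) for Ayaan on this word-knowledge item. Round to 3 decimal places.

0.877

P(θ) = 1 / (1 + exp(−a(θ − b)))
Exponent: 2.21 × (1.29 − 0.4) = 1.9669
1/(1 + e^{-1.9669}) = 0.8773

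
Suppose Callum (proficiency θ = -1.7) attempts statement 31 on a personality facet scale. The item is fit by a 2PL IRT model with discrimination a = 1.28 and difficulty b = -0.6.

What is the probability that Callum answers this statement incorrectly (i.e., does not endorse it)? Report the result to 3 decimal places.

P(θ) = 1 / (1 + exp(−a(θ − b)))
Exponent: 1.28 × (-1.7 − (-0.6)) = -1.4080
1/(1 + e^{1.4080}) = 0.1965
P(incorrect) = 1 − 0.1965 = 0.8035

0.803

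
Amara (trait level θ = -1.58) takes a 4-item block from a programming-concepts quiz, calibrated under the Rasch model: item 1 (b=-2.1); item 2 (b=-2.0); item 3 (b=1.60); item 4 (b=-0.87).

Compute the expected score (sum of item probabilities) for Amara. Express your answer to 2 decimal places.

1.60

P(θ) = 1 / (1 + exp(−(θ − b)))
P_1 = 1/(1+e^{-0.5200}) = 0.6271
P_2 = 1/(1+e^{-0.4200}) = 0.6035
P_3 = 1/(1+e^{3.1800}) = 0.0399
P_4 = 1/(1+e^{0.7100}) = 0.3296
E[score] = 0.6271 + 0.6035 + 0.0399 + 0.3296 = 1.6002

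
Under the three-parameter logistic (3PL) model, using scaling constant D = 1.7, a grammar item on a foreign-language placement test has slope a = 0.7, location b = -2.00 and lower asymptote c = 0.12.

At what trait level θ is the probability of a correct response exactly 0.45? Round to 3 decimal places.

P(θ) = c + (1 − c) · 1 / (1 + exp(−D·a(θ − b)))
Remove guessing floor: (0.45 − 0.12)/(1 − 0.12) = 0.3750
logit = ln(0.3750/0.6250) = -0.5108
θ = b + logit/(1.7·a) = -2.00 + (-0.5108)/1.1900 = -2.4293

-2.429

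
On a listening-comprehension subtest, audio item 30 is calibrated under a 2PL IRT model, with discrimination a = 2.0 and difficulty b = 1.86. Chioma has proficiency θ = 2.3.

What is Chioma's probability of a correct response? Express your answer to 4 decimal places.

0.7068

P(θ) = 1 / (1 + exp(−a(θ − b)))
Exponent: 2.0 × (2.3 − 1.86) = 0.8800
1/(1 + e^{-0.8800}) = 0.7068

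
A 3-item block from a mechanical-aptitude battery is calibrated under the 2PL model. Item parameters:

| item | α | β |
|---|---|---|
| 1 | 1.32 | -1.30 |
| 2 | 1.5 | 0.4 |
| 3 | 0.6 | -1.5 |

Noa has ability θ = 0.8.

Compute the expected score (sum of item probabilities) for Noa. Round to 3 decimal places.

2.386

P(θ) = 1 / (1 + exp(−α(θ − β)))
P_1 = 1/(1+e^{-2.7720}) = 0.9411
P_2 = 1/(1+e^{-0.6000}) = 0.6457
P_3 = 1/(1+e^{-1.3800}) = 0.7990
E[score] = 0.9411 + 0.6457 + 0.7990 = 2.3858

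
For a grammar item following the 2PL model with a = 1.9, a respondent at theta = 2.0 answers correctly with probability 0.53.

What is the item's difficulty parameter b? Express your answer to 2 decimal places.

1.94

P(theta) = 1 / (1 + exp(−a(theta − b)))
logit(0.53) = ln(0.53/0.47) = 0.1201
b = theta − logit/(a) = 2.0 − 0.1201/1.9000 = 1.9368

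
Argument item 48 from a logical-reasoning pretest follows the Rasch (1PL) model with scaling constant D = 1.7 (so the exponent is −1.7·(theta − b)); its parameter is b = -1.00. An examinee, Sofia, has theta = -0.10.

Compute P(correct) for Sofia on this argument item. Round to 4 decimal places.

P(theta) = 1 / (1 + exp(−D·(theta − b)))
Exponent: 1.7 × (-0.10 − (-1.00)) = 1.5300
1/(1 + e^{-1.5300}) = 0.8220
P = 0.8220

0.8220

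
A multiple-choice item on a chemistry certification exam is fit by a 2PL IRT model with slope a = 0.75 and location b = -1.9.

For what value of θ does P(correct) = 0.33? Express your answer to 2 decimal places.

P(θ) = 1 / (1 + exp(−a(θ − b)))
logit = ln(0.3300/0.6700) = -0.7082
θ = b + logit/(a) = -1.9 + (-0.7082)/0.7500 = -2.8442

-2.84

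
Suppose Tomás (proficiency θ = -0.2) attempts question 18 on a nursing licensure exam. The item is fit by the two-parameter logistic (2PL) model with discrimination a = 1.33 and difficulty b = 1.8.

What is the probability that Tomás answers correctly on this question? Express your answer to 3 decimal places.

P(θ) = 1 / (1 + exp(−a(θ − b)))
Exponent: 1.33 × (-0.2 − 1.8) = -2.6600
1/(1 + e^{2.6600}) = 0.0654

0.065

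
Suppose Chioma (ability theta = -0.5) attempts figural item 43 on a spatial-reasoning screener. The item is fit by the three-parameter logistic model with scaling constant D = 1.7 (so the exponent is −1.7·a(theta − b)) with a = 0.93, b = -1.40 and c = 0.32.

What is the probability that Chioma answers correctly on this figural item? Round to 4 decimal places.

0.8679

P(theta) = c + (1 − c) · 1 / (1 + exp(−D·a(theta − b)))
Exponent: 1.7 × 0.93 × (-0.5 − (-1.40)) = 1.4229
1/(1 + e^{-1.4229}) = 0.8058
P = 0.32 + 0.68 × 0.8058 = 0.8679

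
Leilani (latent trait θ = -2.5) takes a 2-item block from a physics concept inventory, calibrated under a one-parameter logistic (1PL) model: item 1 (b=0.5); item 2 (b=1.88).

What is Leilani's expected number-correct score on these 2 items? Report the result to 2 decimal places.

0.06

P(θ) = 1 / (1 + exp(−(θ − b)))
P_1 = 1/(1+e^{3.0000}) = 0.0474
P_2 = 1/(1+e^{4.3800}) = 0.0124
E[score] = 0.0474 + 0.0124 = 0.0598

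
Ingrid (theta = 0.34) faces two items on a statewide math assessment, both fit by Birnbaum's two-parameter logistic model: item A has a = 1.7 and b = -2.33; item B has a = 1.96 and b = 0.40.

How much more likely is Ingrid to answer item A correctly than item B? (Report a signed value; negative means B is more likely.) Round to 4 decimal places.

0.5188

P(theta) = 1 / (1 + exp(−a(theta − b)))
P_A = 0.9894
P_B = 0.4706
P_A − P_B = 0.5188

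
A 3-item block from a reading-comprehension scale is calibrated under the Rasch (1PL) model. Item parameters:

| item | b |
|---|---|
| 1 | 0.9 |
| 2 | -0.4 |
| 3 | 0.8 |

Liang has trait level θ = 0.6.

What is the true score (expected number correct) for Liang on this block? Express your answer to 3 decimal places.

1.607

P(θ) = 1 / (1 + exp(−(θ − b)))
P_1 = 1/(1+e^{0.3000}) = 0.4256
P_2 = 1/(1+e^{-1.0000}) = 0.7311
P_3 = 1/(1+e^{0.2000}) = 0.4502
E[score] = 0.4256 + 0.7311 + 0.4502 = 1.6068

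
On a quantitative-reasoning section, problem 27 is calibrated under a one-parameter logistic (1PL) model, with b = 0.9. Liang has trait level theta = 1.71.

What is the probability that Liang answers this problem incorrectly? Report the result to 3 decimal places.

P(theta) = 1 / (1 + exp(−(theta − b)))
Exponent: (1.71 − 0.9) = 0.8100
1/(1 + e^{-0.8100}) = 0.6921
P = 0.6921
P(incorrect) = 1 − 0.6921 = 0.3079

0.308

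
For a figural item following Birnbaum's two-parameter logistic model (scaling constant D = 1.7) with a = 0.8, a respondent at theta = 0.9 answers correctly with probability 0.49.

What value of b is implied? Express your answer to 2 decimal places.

P(theta) = 1 / (1 + exp(−D·a(theta − b)))
logit(0.49) = ln(0.49/0.51) = -0.0400
b = theta − logit/(1.7·a) = 0.9 − (-0.0400)/1.3600 = 0.9294

0.93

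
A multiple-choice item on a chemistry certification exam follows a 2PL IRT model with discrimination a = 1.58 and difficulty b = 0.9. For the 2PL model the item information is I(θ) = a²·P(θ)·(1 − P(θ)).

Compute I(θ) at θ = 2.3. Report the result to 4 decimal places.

0.2220

P = 1/(1+e^{-2.2120}) = 0.9013
P(1−P) = 0.9013 × 0.0987 = 0.0889
I = a² × P(1−P) = 1.58² × 0.0889 = 0.22203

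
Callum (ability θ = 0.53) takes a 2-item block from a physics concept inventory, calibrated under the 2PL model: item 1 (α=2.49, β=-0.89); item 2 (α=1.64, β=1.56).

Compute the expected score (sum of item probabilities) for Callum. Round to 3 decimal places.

P(θ) = 1 / (1 + exp(−α(θ − β)))
P_1 = 1/(1+e^{-3.5358}) = 0.9717
P_2 = 1/(1+e^{1.6892}) = 0.1559
E[score] = 0.9717 + 0.1559 = 1.1276

1.128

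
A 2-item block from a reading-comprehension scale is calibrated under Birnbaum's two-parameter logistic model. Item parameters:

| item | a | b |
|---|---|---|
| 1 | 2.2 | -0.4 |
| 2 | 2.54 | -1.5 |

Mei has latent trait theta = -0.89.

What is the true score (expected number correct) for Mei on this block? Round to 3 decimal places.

P(theta) = 1 / (1 + exp(−a(theta − b)))
P_1 = 1/(1+e^{1.0780}) = 0.2539
P_2 = 1/(1+e^{-1.5494}) = 0.8248
E[score] = 0.2539 + 0.8248 = 1.0787

1.079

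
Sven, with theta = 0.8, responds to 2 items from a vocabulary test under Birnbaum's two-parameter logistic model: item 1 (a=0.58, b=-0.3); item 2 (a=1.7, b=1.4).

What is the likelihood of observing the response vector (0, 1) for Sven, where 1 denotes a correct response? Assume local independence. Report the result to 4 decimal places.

P(theta) = 1 / (1 + exp(−a(theta − b)))
P_1 = 1/(1+e^{-0.6380}) = 0.6543
P_2 = 1/(1+e^{1.0200}) = 0.2650
L = (1−P_1) × P_2 = 0.3457 × 0.2650 = 0.09162

0.0916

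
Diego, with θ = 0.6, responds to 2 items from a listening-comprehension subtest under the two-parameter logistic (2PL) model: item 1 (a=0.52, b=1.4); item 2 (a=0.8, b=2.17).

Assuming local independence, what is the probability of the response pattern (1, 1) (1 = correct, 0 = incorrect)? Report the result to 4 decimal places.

0.0881

P(θ) = 1 / (1 + exp(−a(θ − b)))
P_1 = 1/(1+e^{0.4160}) = 0.3975
P_2 = 1/(1+e^{1.2560}) = 0.2217
L = P_1 × P_2 = 0.3975 × 0.2217 = 0.08811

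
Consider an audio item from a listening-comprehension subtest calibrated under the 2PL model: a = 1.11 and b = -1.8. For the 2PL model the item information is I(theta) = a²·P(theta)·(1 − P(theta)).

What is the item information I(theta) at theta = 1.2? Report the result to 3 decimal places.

0.041

P = 1/(1+e^{-3.3300}) = 0.9654
P(1−P) = 0.9654 × 0.0346 = 0.0334
I = a² × P(1−P) = 1.11² × 0.0334 = 0.04111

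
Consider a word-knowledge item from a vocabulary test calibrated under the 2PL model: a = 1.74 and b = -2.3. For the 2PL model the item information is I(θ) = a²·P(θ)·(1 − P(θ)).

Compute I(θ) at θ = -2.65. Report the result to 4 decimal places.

0.6908

P = 1/(1+e^{0.6090}) = 0.3523
P(1−P) = 0.3523 × 0.6477 = 0.2282
I = a² × P(1−P) = 1.74² × 0.2282 = 0.69084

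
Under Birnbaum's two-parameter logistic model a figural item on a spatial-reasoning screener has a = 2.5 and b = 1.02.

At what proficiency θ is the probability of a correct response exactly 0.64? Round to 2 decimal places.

1.25

P(θ) = 1 / (1 + exp(−a(θ − b)))
logit = ln(0.6400/0.3600) = 0.5754
θ = b + logit/(a) = 1.02 + 0.5754/2.5000 = 1.2501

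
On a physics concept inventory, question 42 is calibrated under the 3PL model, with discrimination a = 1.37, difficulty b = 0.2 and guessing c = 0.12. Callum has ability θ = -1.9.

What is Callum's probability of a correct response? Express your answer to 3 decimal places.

0.167

P(θ) = c + (1 − c) · 1 / (1 + exp(−a(θ − b)))
Exponent: 1.37 × (-1.9 − 0.2) = -2.8770
1/(1 + e^{2.8770}) = 0.0533
P = 0.12 + 0.88 × 0.0533 = 0.1669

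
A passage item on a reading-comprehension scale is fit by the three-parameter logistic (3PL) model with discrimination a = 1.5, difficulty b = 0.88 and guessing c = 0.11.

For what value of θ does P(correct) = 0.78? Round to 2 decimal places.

1.62

P(θ) = c + (1 − c) · 1 / (1 + exp(−a(θ − b)))
Remove guessing floor: (0.78 − 0.11)/(1 − 0.11) = 0.7528
logit = ln(0.7528/0.2472) = 1.1137
θ = b + logit/(a) = 0.88 + 1.1137/1.5000 = 1.6224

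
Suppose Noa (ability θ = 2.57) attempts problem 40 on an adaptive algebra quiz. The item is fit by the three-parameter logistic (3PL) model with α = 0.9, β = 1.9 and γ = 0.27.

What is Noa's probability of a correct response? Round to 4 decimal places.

0.7418

P(θ) = γ + (1 − γ) · 1 / (1 + exp(−α(θ − β)))
Exponent: 0.9 × (2.57 − 1.9) = 0.6030
1/(1 + e^{-0.6030}) = 0.6463
P = 0.27 + 0.73 × 0.6463 = 0.7418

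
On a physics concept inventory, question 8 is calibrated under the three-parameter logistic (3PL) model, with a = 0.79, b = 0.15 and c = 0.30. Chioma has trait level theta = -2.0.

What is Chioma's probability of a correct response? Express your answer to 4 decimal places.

P(theta) = c + (1 − c) · 1 / (1 + exp(−a(theta − b)))
Exponent: 0.79 × (-2.0 − 0.15) = -1.6985
1/(1 + e^{1.6985}) = 0.1547
P = 0.30 + 0.70 × 0.1547 = 0.4083

0.4083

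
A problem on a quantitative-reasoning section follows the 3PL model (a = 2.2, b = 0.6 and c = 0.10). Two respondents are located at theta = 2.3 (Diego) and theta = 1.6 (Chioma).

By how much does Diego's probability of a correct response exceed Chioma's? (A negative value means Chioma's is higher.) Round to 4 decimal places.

0.0689

P(theta) = c + (1 − c) · 1 / (1 + exp(−a(theta − b)))
P(Diego) = 0.9791  [exponent 3.7400]
P(Chioma) = 0.9102  [exponent 2.2000]
Difference = 0.9791 − 0.9102 = 0.0689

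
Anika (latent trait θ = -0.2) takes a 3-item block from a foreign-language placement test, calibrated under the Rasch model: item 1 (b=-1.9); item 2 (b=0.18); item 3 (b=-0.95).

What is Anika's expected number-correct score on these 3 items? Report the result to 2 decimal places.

1.93

P(θ) = 1 / (1 + exp(−(θ − b)))
P_1 = 1/(1+e^{-1.7000}) = 0.8455
P_2 = 1/(1+e^{0.3800}) = 0.4061
P_3 = 1/(1+e^{-0.7500}) = 0.6792
E[score] = 0.8455 + 0.4061 + 0.6792 = 1.9308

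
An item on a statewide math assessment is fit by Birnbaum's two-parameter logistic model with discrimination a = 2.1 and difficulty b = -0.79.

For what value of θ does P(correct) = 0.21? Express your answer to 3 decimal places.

P(θ) = 1 / (1 + exp(−a(θ − b)))
logit = ln(0.2100/0.7900) = -1.3249
θ = b + logit/(a) = -0.79 + (-1.3249)/2.1000 = -1.4209

-1.421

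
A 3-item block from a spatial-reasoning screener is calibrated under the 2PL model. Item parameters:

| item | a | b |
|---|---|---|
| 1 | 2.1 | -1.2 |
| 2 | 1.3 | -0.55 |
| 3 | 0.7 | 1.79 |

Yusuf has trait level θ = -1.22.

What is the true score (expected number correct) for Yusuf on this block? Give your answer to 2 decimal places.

P(θ) = 1 / (1 + exp(−a(θ − b)))
P_1 = 1/(1+e^{0.0420}) = 0.4895
P_2 = 1/(1+e^{0.8710}) = 0.2950
P_3 = 1/(1+e^{2.1070}) = 0.1084
E[score] = 0.4895 + 0.2950 + 0.1084 = 0.8930

0.89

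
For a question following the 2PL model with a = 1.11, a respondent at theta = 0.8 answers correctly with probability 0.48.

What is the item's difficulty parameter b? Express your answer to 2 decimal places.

0.87

P(theta) = 1 / (1 + exp(−a(theta − b)))
logit(0.48) = ln(0.48/0.52) = -0.0800
b = theta − logit/(a) = 0.8 − (-0.0800)/1.1100 = 0.8721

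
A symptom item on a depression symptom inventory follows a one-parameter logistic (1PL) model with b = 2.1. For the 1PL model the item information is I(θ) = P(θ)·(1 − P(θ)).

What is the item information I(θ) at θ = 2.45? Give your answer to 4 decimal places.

0.2425

P = 1/(1+e^{-0.3500}) = 0.5866
P(1−P) = 0.5866 × 0.4134 = 0.2425
I = P(1−P) = 0.24250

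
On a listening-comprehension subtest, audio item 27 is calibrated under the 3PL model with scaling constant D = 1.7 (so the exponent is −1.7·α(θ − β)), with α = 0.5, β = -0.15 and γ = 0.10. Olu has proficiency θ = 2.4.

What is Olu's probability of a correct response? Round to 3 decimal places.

P(θ) = γ + (1 − γ) · 1 / (1 + exp(−D·α(θ − β)))
Exponent: 1.7 × 0.5 × (2.4 − (-0.15)) = 2.1675
1/(1 + e^{-2.1675}) = 0.8973
P = 0.10 + 0.90 × 0.8973 = 0.9076

0.908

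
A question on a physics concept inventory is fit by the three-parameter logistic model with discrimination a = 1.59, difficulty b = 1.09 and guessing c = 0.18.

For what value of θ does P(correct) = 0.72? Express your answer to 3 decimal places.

P(θ) = c + (1 − c) · 1 / (1 + exp(−a(θ − b)))
Remove guessing floor: (0.72 − 0.18)/(1 − 0.18) = 0.6585
logit = ln(0.6585/0.3415) = 0.6568
θ = b + logit/(a) = 1.09 + 0.6568/1.5900 = 1.5031

1.503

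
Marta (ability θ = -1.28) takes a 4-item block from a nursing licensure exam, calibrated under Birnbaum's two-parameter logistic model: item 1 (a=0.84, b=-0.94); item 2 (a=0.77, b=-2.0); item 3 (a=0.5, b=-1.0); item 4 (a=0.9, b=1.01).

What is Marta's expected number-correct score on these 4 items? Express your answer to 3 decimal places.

P(θ) = 1 / (1 + exp(−a(θ − b)))
P_1 = 1/(1+e^{0.2856}) = 0.4291
P_2 = 1/(1+e^{-0.5544}) = 0.6352
P_3 = 1/(1+e^{0.1400}) = 0.4651
P_4 = 1/(1+e^{2.0610}) = 0.1129
E[score] = 0.4291 + 0.6352 + 0.4651 + 0.1129 = 1.6422

1.642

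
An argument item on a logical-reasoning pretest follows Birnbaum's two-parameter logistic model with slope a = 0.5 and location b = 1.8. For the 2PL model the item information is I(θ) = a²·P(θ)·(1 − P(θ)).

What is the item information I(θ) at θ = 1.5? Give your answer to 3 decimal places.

0.062

P = 1/(1+e^{0.1500}) = 0.4626
P(1−P) = 0.4626 × 0.5374 = 0.2486
I = a² × P(1−P) = 0.5² × 0.2486 = 0.06215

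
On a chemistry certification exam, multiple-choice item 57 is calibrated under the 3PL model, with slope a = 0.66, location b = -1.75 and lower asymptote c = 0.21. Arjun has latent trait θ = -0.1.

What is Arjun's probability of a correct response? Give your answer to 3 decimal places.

P(θ) = c + (1 − c) · 1 / (1 + exp(−a(θ − b)))
Exponent: 0.66 × (-0.1 − (-1.75)) = 1.0890
1/(1 + e^{-1.0890}) = 0.7482
P = 0.21 + 0.79 × 0.7482 = 0.8011

0.801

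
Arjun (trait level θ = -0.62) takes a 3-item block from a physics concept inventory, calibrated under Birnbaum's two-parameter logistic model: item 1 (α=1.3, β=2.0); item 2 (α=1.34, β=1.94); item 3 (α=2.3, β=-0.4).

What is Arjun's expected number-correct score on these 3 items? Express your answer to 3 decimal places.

0.440

P(θ) = 1 / (1 + exp(−α(θ − β)))
P_1 = 1/(1+e^{3.4060}) = 0.0321
P_2 = 1/(1+e^{3.4304}) = 0.0314
P_3 = 1/(1+e^{0.5060}) = 0.3761
E[score] = 0.0321 + 0.0314 + 0.3761 = 0.4396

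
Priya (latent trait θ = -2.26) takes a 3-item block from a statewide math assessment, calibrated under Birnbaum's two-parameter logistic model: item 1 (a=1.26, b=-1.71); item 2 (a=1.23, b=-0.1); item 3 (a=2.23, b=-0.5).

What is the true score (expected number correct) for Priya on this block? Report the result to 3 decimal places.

P(θ) = 1 / (1 + exp(−a(θ − b)))
P_1 = 1/(1+e^{0.6930}) = 0.3334
P_2 = 1/(1+e^{2.6568}) = 0.0656
P_3 = 1/(1+e^{3.9248}) = 0.0194
E[score] = 0.3334 + 0.0656 + 0.0194 = 0.4183

0.418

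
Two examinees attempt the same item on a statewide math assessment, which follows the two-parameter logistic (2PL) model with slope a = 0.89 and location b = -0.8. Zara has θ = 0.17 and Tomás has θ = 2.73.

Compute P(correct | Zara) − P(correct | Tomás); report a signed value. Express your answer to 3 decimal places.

-0.255

P(θ) = 1 / (1 + exp(−a(θ − b)))
P(Zara) = 0.7033  [exponent 0.8633]
P(Tomás) = 0.9586  [exponent 3.1417]
Difference = 0.7033 − 0.9586 = -0.2552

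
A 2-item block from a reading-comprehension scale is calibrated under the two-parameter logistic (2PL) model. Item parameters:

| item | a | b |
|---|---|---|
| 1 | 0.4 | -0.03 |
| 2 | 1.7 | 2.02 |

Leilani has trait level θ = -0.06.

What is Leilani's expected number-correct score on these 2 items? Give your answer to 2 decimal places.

0.53

P(θ) = 1 / (1 + exp(−a(θ − b)))
P_1 = 1/(1+e^{0.0120}) = 0.4970
P_2 = 1/(1+e^{3.5360}) = 0.0283
E[score] = 0.4970 + 0.0283 = 0.5253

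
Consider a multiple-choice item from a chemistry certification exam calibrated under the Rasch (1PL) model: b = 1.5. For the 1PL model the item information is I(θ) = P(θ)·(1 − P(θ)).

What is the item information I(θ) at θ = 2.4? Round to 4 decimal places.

0.2055

P = 1/(1+e^{-0.9000}) = 0.7109
P(1−P) = 0.7109 × 0.2891 = 0.2055
I = P(1−P) = 0.20550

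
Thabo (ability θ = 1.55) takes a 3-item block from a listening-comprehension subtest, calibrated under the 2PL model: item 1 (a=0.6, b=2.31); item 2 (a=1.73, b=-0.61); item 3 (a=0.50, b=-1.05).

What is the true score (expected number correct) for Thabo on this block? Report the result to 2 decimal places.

P(θ) = 1 / (1 + exp(−a(θ − b)))
P_1 = 1/(1+e^{0.4560}) = 0.3879
P_2 = 1/(1+e^{-3.7368}) = 0.9767
P_3 = 1/(1+e^{-1.3000}) = 0.7858
E[score] = 0.3879 + 0.9767 + 0.7858 = 2.1505

2.15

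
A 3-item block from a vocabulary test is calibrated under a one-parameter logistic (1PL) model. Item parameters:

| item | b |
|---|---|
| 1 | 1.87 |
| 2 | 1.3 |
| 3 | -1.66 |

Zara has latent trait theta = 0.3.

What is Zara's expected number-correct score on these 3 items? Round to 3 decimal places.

1.318

P(theta) = 1 / (1 + exp(−(theta − b)))
P_1 = 1/(1+e^{1.5700}) = 0.1722
P_2 = 1/(1+e^{1.0000}) = 0.2689
P_3 = 1/(1+e^{-1.9600}) = 0.8765
E[score] = 0.1722 + 0.2689 + 0.8765 = 1.3177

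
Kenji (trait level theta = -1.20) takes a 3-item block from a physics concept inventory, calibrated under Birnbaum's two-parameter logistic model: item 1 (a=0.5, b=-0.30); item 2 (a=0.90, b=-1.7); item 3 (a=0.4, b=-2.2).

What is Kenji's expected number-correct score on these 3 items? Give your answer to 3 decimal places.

1.599

P(theta) = 1 / (1 + exp(−a(theta − b)))
P_1 = 1/(1+e^{0.4500}) = 0.3894
P_2 = 1/(1+e^{-0.4500}) = 0.6106
P_3 = 1/(1+e^{-0.4000}) = 0.5987
E[score] = 0.3894 + 0.6106 + 0.5987 = 1.5987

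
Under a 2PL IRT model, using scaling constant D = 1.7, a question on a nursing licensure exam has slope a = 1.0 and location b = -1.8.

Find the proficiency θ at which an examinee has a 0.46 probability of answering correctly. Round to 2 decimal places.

-1.89

P(θ) = 1 / (1 + exp(−D·a(θ − b)))
logit = ln(0.4600/0.5400) = -0.1603
θ = b + logit/(1.7·a) = -1.8 + (-0.1603)/1.7000 = -1.8943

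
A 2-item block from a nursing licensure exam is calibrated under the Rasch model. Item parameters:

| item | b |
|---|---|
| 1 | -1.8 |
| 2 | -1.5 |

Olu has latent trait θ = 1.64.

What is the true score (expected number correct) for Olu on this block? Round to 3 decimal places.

P(θ) = 1 / (1 + exp(−(θ − b)))
P_1 = 1/(1+e^{-3.4400}) = 0.9689
P_2 = 1/(1+e^{-3.1400}) = 0.9585
E[score] = 0.9689 + 0.9585 = 1.9274

1.927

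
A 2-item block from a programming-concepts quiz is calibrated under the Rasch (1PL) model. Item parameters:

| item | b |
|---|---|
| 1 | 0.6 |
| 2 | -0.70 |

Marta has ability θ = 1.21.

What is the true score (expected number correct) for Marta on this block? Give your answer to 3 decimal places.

P(θ) = 1 / (1 + exp(−(θ − b)))
P_1 = 1/(1+e^{-0.6100}) = 0.6479
P_2 = 1/(1+e^{-1.9100}) = 0.8710
E[score] = 0.6479 + 0.8710 = 1.5190

1.519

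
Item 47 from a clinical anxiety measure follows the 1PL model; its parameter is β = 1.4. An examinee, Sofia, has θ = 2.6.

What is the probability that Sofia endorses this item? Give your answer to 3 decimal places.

0.769

P(θ) = 1 / (1 + exp(−(θ − β)))
Exponent: (2.6 − 1.4) = 1.2000
1/(1 + e^{-1.2000}) = 0.7685
P = 0.7685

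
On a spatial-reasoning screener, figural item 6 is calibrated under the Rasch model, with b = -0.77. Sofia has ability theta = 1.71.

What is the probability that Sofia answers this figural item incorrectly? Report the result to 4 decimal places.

0.0773

P(theta) = 1 / (1 + exp(−(theta − b)))
Exponent: (1.71 − (-0.77)) = 2.4800
1/(1 + e^{-2.4800}) = 0.9227
P = 0.9227
P(incorrect) = 1 − 0.9227 = 0.0773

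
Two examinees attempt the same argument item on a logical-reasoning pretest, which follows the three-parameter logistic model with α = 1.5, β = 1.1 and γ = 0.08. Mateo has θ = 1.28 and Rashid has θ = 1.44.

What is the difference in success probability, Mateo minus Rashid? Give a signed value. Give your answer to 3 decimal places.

-0.053

P(θ) = γ + (1 − γ) · 1 / (1 + exp(−α(θ − β)))
P(Mateo) = 0.6017  [exponent 0.2700]
P(Rashid) = 0.6548  [exponent 0.5100]
Difference = 0.6017 − 0.6548 = -0.0531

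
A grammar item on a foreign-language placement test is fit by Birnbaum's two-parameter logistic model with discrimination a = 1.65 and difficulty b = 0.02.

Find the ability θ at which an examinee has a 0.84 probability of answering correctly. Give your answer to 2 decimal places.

1.02

P(θ) = 1 / (1 + exp(−a(θ − b)))
logit = ln(0.8400/0.1600) = 1.6582
θ = b + logit/(a) = 0.02 + 1.6582/1.6500 = 1.0250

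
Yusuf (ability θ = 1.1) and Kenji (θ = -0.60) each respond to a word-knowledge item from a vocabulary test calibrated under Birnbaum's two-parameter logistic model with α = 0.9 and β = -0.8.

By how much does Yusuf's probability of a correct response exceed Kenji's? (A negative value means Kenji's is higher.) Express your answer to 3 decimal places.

0.302

P(θ) = 1 / (1 + exp(−α(θ − β)))
P(Yusuf) = 0.8468  [exponent 1.7100]
P(Kenji) = 0.5449  [exponent 0.1800]
Difference = 0.8468 − 0.5449 = 0.3020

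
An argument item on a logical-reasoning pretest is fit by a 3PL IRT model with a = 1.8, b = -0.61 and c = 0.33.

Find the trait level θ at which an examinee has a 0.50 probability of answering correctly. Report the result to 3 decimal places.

-1.209

P(θ) = c + (1 − c) · 1 / (1 + exp(−a(θ − b)))
Remove guessing floor: (0.50 − 0.33)/(1 − 0.33) = 0.2537
logit = ln(0.2537/0.7463) = -1.0788
θ = b + logit/(a) = -0.61 + (-1.0788)/1.8000 = -1.2093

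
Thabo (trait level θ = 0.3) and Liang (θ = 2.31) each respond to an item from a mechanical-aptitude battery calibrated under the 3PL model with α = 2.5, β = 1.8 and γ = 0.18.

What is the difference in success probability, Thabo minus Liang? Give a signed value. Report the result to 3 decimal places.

-0.622

P(θ) = γ + (1 − γ) · 1 / (1 + exp(−α(θ − β)))
P(Thabo) = 0.1988  [exponent -3.7500]
P(Liang) = 0.8209  [exponent 1.2750]
Difference = 0.1988 − 0.8209 = -0.6221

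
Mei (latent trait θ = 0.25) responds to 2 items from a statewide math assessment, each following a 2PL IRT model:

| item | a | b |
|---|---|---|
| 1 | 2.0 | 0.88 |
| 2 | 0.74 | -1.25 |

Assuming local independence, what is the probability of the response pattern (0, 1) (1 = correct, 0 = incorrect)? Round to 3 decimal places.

0.586

P(θ) = 1 / (1 + exp(−a(θ − b)))
P_1 = 1/(1+e^{1.2600}) = 0.2210
P_2 = 1/(1+e^{-1.1100}) = 0.7521
L = (1−P_1) × P_2 = 0.7790 × 0.7521 = 0.58593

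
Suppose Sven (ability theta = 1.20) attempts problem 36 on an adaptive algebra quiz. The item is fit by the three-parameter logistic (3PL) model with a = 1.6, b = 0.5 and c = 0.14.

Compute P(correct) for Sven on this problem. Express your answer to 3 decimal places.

P(theta) = c + (1 − c) · 1 / (1 + exp(−a(theta − b)))
Exponent: 1.6 × (1.20 − 0.5) = 1.1200
1/(1 + e^{-1.1200}) = 0.7540
P = 0.14 + 0.86 × 0.7540 = 0.7884

0.788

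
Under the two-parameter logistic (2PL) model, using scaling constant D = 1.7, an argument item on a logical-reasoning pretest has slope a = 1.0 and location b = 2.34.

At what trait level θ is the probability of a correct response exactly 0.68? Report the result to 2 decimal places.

2.78

P(θ) = 1 / (1 + exp(−D·a(θ − b)))
logit = ln(0.6800/0.3200) = 0.7538
θ = b + logit/(1.7·a) = 2.34 + 0.7538/1.7000 = 2.7834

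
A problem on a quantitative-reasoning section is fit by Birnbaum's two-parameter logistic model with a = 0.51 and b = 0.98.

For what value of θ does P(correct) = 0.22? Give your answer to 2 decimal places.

-1.50

P(θ) = 1 / (1 + exp(−a(θ − b)))
logit = ln(0.2200/0.7800) = -1.2657
θ = b + logit/(a) = 0.98 + (-1.2657)/0.5100 = -1.5017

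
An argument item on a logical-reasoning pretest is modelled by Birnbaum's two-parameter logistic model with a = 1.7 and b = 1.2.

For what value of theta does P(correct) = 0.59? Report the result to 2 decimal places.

P(theta) = 1 / (1 + exp(−a(theta − b)))
logit = ln(0.5900/0.4100) = 0.3640
theta = b + logit/(a) = 1.2 + 0.3640/1.7000 = 1.4141

1.41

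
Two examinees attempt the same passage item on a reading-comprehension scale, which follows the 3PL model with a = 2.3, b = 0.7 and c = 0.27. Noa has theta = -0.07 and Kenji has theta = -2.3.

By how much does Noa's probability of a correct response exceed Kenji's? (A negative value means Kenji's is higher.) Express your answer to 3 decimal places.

P(theta) = c + (1 − c) · 1 / (1 + exp(−a(theta − b)))
P(Noa) = 0.3762  [exponent -1.7710]
P(Kenji) = 0.2707  [exponent -6.9000]
Difference = 0.3762 − 0.2707 = 0.1054

0.105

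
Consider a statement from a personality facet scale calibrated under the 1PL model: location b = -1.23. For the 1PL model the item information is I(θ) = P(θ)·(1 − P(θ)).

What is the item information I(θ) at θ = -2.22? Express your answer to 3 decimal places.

P = 1/(1+e^{0.9900}) = 0.2709
P(1−P) = 0.2709 × 0.7291 = 0.1975
I = P(1−P) = 0.19752

0.198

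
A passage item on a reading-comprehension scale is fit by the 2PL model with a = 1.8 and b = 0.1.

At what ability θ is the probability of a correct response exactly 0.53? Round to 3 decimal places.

0.167

P(θ) = 1 / (1 + exp(−a(θ − b)))
logit = ln(0.5300/0.4700) = 0.1201
θ = b + logit/(a) = 0.1 + 0.1201/1.8000 = 0.1667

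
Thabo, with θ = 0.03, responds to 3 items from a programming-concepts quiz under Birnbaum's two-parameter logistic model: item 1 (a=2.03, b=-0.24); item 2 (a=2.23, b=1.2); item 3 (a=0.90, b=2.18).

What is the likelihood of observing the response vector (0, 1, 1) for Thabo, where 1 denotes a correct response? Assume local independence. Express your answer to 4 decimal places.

P(θ) = 1 / (1 + exp(−a(θ − b)))
P_1 = 1/(1+e^{-0.5481}) = 0.6337
P_2 = 1/(1+e^{2.6091}) = 0.0686
P_3 = 1/(1+e^{1.9350}) = 0.1262
L = (1−P_1) × P_2 × P_3 = 0.3663 × 0.0686 × 0.1262 = 0.00317

0.0032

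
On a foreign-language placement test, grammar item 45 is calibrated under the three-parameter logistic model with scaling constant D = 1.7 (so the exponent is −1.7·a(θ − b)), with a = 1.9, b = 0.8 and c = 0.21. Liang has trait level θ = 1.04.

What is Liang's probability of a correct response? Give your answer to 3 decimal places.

0.751

P(θ) = c + (1 − c) · 1 / (1 + exp(−D·a(θ − b)))
Exponent: 1.7 × 1.9 × (1.04 − 0.8) = 0.7752
1/(1 + e^{-0.7752}) = 0.6846
P = 0.21 + 0.79 × 0.6846 = 0.7509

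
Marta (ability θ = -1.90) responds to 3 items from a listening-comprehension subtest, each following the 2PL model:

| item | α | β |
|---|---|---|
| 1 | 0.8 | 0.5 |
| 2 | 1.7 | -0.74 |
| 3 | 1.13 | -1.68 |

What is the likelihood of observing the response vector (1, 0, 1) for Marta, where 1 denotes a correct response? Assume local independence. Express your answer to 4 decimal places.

P(θ) = 1 / (1 + exp(−α(θ − β)))
P_1 = 1/(1+e^{1.9200}) = 0.1279
P_2 = 1/(1+e^{1.9720}) = 0.1222
P_3 = 1/(1+e^{0.2486}) = 0.4382
L = P_1 × (1−P_2) × P_3 = 0.1279 × 0.8778 × 0.4382 = 0.04918

0.0492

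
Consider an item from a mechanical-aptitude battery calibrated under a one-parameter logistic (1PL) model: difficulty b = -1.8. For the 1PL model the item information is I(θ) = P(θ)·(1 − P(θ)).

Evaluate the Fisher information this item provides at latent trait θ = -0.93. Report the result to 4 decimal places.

P = 1/(1+e^{-0.8700}) = 0.7047
P(1−P) = 0.7047 × 0.2953 = 0.2081
I = P(1−P) = 0.20808

0.2081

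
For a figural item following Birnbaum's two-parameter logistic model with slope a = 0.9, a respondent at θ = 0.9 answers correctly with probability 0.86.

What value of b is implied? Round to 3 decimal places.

P(θ) = 1 / (1 + exp(−a(θ − b)))
logit(0.86) = ln(0.86/0.14) = 1.8153
b = θ − logit/(a) = 0.9 − 1.8153/0.9000 = -1.1170

-1.117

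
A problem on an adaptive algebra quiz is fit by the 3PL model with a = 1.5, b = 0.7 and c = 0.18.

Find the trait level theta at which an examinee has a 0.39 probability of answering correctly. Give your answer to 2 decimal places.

-0.01

P(theta) = c + (1 − c) · 1 / (1 + exp(−a(theta − b)))
Remove guessing floor: (0.39 − 0.18)/(1 − 0.18) = 0.2561
logit = ln(0.2561/0.7439) = -1.0664
theta = b + logit/(a) = 0.7 + (-1.0664)/1.5000 = -0.0109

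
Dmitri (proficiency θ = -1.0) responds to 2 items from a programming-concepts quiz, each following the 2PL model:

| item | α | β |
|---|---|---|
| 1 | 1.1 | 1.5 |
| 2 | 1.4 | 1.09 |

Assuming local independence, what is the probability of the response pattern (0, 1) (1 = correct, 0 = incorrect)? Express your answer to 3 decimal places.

0.048

P(θ) = 1 / (1 + exp(−α(θ − β)))
P_1 = 1/(1+e^{2.7500}) = 0.0601
P_2 = 1/(1+e^{2.9260}) = 0.0509
L = (1−P_1) × P_2 = 0.9399 × 0.0509 = 0.04783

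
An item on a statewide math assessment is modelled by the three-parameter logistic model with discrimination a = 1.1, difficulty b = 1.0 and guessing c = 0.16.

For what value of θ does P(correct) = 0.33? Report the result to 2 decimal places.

P(θ) = c + (1 − c) · 1 / (1 + exp(−a(θ − b)))
Remove guessing floor: (0.33 − 0.16)/(1 − 0.16) = 0.2024
logit = ln(0.2024/0.7976) = -1.3715
θ = b + logit/(a) = 1.0 + (-1.3715)/1.1000 = -0.2468

-0.25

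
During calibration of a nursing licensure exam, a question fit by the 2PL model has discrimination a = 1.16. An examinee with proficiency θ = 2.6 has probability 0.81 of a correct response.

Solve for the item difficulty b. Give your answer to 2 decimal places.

1.35

P(θ) = 1 / (1 + exp(−a(θ − b)))
logit(0.81) = ln(0.81/0.19) = 1.4500
b = θ − logit/(a) = 2.6 − 1.4500/1.1600 = 1.3500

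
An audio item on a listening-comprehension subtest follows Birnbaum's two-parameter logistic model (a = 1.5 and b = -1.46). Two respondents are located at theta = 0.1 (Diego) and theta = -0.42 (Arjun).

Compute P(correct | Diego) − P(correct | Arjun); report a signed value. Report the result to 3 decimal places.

0.086

P(theta) = 1 / (1 + exp(−a(theta − b)))
P(Diego) = 0.9121  [exponent 2.3400]
P(Arjun) = 0.8264  [exponent 1.5600]
Difference = 0.9121 − 0.8264 = 0.0858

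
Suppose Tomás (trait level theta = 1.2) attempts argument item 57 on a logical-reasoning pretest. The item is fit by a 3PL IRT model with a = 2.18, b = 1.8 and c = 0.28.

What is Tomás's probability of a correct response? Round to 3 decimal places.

0.433

P(theta) = c + (1 − c) · 1 / (1 + exp(−a(theta − b)))
Exponent: 2.18 × (1.2 − 1.8) = -1.3080
1/(1 + e^{1.3080}) = 0.2128
P = 0.28 + 0.72 × 0.2128 = 0.4332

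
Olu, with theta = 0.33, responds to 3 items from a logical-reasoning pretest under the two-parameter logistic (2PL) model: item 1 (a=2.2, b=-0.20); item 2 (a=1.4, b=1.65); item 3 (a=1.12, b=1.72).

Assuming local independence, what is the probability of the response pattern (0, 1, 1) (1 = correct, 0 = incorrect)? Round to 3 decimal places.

P(theta) = 1 / (1 + exp(−a(theta − b)))
P_1 = 1/(1+e^{-1.1660}) = 0.7624
P_2 = 1/(1+e^{1.8480}) = 0.1361
P_3 = 1/(1+e^{1.5568}) = 0.1741
L = (1−P_1) × P_2 × P_3 = 0.2376 × 0.1361 × 0.1741 = 0.00563

0.006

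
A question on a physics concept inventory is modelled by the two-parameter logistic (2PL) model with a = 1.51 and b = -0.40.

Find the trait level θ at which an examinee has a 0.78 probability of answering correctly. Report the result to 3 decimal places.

0.438

P(θ) = 1 / (1 + exp(−a(θ − b)))
logit = ln(0.7800/0.2200) = 1.2657
θ = b + logit/(a) = -0.40 + 1.2657/1.5100 = 0.4382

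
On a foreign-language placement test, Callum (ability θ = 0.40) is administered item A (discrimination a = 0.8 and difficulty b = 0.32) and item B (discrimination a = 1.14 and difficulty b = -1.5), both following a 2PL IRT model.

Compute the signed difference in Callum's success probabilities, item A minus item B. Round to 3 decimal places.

-0.381

P(θ) = 1 / (1 + exp(−a(θ − b)))
P_A = 0.5160
P_B = 0.8972
P_A − P_B = -0.3812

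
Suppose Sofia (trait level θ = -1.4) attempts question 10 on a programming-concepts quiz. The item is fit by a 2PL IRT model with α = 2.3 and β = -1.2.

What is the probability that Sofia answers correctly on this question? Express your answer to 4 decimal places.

0.3870

P(θ) = 1 / (1 + exp(−α(θ − β)))
Exponent: 2.3 × (-1.4 − (-1.2)) = -0.4600
1/(1 + e^{0.4600}) = 0.3870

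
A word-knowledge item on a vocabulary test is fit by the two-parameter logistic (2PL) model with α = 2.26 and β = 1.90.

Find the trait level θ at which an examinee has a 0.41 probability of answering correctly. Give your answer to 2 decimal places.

P(θ) = 1 / (1 + exp(−α(θ − β)))
logit = ln(0.4100/0.5900) = -0.3640
θ = β + logit/(α) = 1.90 + (-0.3640)/2.2600 = 1.7390

1.74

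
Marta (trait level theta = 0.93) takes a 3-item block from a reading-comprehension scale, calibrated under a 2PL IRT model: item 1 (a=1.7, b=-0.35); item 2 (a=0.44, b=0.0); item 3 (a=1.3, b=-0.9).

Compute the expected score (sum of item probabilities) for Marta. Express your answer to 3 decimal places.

P(theta) = 1 / (1 + exp(−a(theta − b)))
P_1 = 1/(1+e^{-2.1760}) = 0.8981
P_2 = 1/(1+e^{-0.4092}) = 0.6009
P_3 = 1/(1+e^{-2.3790}) = 0.9152
E[score] = 0.8981 + 0.6009 + 0.9152 = 2.4142

2.414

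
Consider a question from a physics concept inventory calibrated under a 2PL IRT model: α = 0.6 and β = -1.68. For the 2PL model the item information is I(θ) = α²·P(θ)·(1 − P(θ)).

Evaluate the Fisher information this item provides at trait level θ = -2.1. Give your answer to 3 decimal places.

0.089

P = 1/(1+e^{0.2520}) = 0.4373
P(1−P) = 0.4373 × 0.5627 = 0.2461
I = α² × P(1−P) = 0.6² × 0.2461 = 0.08859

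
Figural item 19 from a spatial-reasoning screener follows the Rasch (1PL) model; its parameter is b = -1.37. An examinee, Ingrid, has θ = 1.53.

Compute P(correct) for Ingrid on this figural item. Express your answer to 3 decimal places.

P(θ) = 1 / (1 + exp(−(θ − b)))
Exponent: (1.53 − (-1.37)) = 2.9000
1/(1 + e^{-2.9000}) = 0.9478
P = 0.9478

0.948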